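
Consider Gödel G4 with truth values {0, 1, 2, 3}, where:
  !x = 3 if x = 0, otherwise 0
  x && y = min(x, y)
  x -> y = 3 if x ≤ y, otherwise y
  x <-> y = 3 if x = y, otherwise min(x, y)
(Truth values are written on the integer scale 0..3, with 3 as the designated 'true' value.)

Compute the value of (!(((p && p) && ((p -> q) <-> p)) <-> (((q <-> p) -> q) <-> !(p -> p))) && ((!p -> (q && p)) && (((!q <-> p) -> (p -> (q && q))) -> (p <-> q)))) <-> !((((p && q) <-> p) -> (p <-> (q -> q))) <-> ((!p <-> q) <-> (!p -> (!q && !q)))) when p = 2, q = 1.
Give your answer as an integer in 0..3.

p && p = 2 && 2 = 2
p -> q = 2 -> 1 = 1
(p -> q) <-> p = 1 <-> 2 = 1
(p && p) && ((p -> q) <-> p) = 2 && 1 = 1
q <-> p = 1 <-> 2 = 1
(q <-> p) -> q = 1 -> 1 = 3
p -> p = 2 -> 2 = 3
!(p -> p) = !3 = 0
((q <-> p) -> q) <-> !(p -> p) = 3 <-> 0 = 0
((p && p) && ((p -> q) <-> p)) <-> (((q <-> p) -> q) <-> !(p -> p)) = 1 <-> 0 = 0
!(((p && p) && ((p -> q) <-> p)) <-> (((q <-> p) -> q) <-> !(p -> p))) = !0 = 3
!p = !2 = 0
q && p = 1 && 2 = 1
!p -> (q && p) = 0 -> 1 = 3
!q = !1 = 0
!q <-> p = 0 <-> 2 = 0
q && q = 1 && 1 = 1
p -> (q && q) = 2 -> 1 = 1
(!q <-> p) -> (p -> (q && q)) = 0 -> 1 = 3
p <-> q = 2 <-> 1 = 1
((!q <-> p) -> (p -> (q && q))) -> (p <-> q) = 3 -> 1 = 1
(!p -> (q && p)) && (((!q <-> p) -> (p -> (q && q))) -> (p <-> q)) = 3 && 1 = 1
!(((p && p) && ((p -> q) <-> p)) <-> (((q <-> p) -> q) <-> !(p -> p))) && ((!p -> (q && p)) && (((!q <-> p) -> (p -> (q && q))) -> (p <-> q))) = 3 && 1 = 1
p && q = 2 && 1 = 1
(p && q) <-> p = 1 <-> 2 = 1
q -> q = 1 -> 1 = 3
p <-> (q -> q) = 2 <-> 3 = 2
((p && q) <-> p) -> (p <-> (q -> q)) = 1 -> 2 = 3
!p = !2 = 0
!p <-> q = 0 <-> 1 = 0
!p = !2 = 0
!q = !1 = 0
!q = !1 = 0
!q && !q = 0 && 0 = 0
!p -> (!q && !q) = 0 -> 0 = 3
(!p <-> q) <-> (!p -> (!q && !q)) = 0 <-> 3 = 0
(((p && q) <-> p) -> (p <-> (q -> q))) <-> ((!p <-> q) <-> (!p -> (!q && !q))) = 3 <-> 0 = 0
!((((p && q) <-> p) -> (p <-> (q -> q))) <-> ((!p <-> q) <-> (!p -> (!q && !q)))) = !0 = 3
(!(((p && p) && ((p -> q) <-> p)) <-> (((q <-> p) -> q) <-> !(p -> p))) && ((!p -> (q && p)) && (((!q <-> p) -> (p -> (q && q))) -> (p <-> q)))) <-> !((((p && q) <-> p) -> (p <-> (q -> q))) <-> ((!p <-> q) <-> (!p -> (!q && !q)))) = 1 <-> 3 = 1

1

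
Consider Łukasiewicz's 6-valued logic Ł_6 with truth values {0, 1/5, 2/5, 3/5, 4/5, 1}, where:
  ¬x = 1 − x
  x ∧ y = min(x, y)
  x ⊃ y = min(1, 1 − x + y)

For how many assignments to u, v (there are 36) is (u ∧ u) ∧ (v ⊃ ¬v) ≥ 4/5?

8

value 1: 3 assignments (counts)
value 4/5: 5 assignments (counts)
value 3/5: 4 assignments
value 2/5: 8 assignments
value 1/5: 5 assignments
value 0: 11 assignments
So 8 of the 36 assignments meet the threshold.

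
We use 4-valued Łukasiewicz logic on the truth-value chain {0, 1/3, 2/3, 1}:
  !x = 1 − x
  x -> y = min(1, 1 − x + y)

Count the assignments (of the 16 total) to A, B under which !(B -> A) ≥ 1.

A = 0, B = 0 ↦ 0  <
A = 0, B = 1/3 ↦ 1/3  <
A = 0, B = 2/3 ↦ 2/3  <
A = 0, B = 1 ↦ 1  ≥
A = 1/3, B = 0 ↦ 0  <
A = 1/3, B = 1/3 ↦ 0  <
A = 1/3, B = 2/3 ↦ 1/3  <
A = 1/3, B = 1 ↦ 2/3  <
A = 2/3, B = 0 ↦ 0  <
A = 2/3, B = 1/3 ↦ 0  <
A = 2/3, B = 2/3 ↦ 0  <
A = 2/3, B = 1 ↦ 1/3  <
A = 1, B = 0 ↦ 0  <
A = 1, B = 1/3 ↦ 0  <
A = 1, B = 2/3 ↦ 0  <
A = 1, B = 1 ↦ 0  <
So 1 of the 16 assignments meets the threshold.

1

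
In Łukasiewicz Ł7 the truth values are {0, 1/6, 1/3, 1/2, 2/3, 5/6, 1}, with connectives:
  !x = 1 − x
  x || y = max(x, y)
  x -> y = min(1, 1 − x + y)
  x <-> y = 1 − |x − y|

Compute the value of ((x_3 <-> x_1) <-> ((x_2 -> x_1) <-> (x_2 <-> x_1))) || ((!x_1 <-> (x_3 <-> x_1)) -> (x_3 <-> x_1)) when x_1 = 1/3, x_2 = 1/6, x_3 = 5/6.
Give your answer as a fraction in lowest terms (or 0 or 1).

x_3 <-> x_1 = 5/6 <-> 1/3 = 1/2
x_2 -> x_1 = 1/6 -> 1/3 = 1
x_2 <-> x_1 = 1/6 <-> 1/3 = 5/6
(x_2 -> x_1) <-> (x_2 <-> x_1) = 1 <-> 5/6 = 5/6
(x_3 <-> x_1) <-> ((x_2 -> x_1) <-> (x_2 <-> x_1)) = 1/2 <-> 5/6 = 2/3
!x_1 = !1/3 = 2/3
x_3 <-> x_1 = 5/6 <-> 1/3 = 1/2
!x_1 <-> (x_3 <-> x_1) = 2/3 <-> 1/2 = 5/6
x_3 <-> x_1 = 5/6 <-> 1/3 = 1/2
(!x_1 <-> (x_3 <-> x_1)) -> (x_3 <-> x_1) = 5/6 -> 1/2 = 2/3
((x_3 <-> x_1) <-> ((x_2 -> x_1) <-> (x_2 <-> x_1))) || ((!x_1 <-> (x_3 <-> x_1)) -> (x_3 <-> x_1)) = 2/3 || 2/3 = 2/3

2/3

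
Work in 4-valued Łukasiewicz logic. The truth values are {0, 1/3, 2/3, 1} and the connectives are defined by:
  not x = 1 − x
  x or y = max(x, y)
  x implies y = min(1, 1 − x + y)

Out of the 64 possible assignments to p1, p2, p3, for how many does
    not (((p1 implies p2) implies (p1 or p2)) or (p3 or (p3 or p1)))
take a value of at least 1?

value 1: 1 assignment (counts)
value 2/3: 5 assignments
value 1/3: 15 assignments
value 0: 43 assignments
So 1 of the 64 assignments meets the threshold.

1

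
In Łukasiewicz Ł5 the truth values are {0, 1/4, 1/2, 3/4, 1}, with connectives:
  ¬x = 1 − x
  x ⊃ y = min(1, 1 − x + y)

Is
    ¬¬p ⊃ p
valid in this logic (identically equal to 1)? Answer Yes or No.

p = 0 ↦ 1
p = 1/4 ↦ 1
p = 1/2 ↦ 1
p = 3/4 ↦ 1
p = 1 ↦ 1
Every assignment gives a value ≥ 1.

Yes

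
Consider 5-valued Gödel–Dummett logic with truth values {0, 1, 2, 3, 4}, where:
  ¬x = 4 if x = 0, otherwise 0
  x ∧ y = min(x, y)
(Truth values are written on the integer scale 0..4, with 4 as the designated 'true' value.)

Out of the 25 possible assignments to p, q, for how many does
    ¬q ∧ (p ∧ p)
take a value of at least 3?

2

value 4: 1 assignment (counts)
value 3: 1 assignment (counts)
value 2: 1 assignment
value 1: 1 assignment
value 0: 21 assignments
So 2 of the 25 assignments meet the threshold.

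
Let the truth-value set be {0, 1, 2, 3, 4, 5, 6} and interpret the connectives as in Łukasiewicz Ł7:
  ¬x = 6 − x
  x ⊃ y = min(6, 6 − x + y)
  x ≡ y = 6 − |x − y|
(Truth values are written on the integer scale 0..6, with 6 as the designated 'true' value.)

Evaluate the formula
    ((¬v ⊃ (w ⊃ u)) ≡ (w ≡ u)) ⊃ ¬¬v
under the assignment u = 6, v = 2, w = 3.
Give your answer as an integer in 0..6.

¬v = ¬2 = 4
w ⊃ u = 3 ⊃ 6 = 6
¬v ⊃ (w ⊃ u) = 4 ⊃ 6 = 6
w ≡ u = 3 ≡ 6 = 3
(¬v ⊃ (w ⊃ u)) ≡ (w ≡ u) = 6 ≡ 3 = 3
¬v = ¬2 = 4
¬¬v = ¬4 = 2
((¬v ⊃ (w ⊃ u)) ≡ (w ≡ u)) ⊃ ¬¬v = 3 ⊃ 2 = 5

5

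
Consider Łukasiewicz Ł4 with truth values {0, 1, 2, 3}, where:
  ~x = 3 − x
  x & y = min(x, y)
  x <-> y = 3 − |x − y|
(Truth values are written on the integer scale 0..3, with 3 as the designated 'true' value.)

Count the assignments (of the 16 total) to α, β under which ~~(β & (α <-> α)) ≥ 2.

α = 0, β = 0 ↦ 0  <
α = 0, β = 1 ↦ 1  <
α = 0, β = 2 ↦ 2  ≥
α = 0, β = 3 ↦ 3  ≥
α = 1, β = 0 ↦ 0  <
α = 1, β = 1 ↦ 1  <
α = 1, β = 2 ↦ 2  ≥
α = 1, β = 3 ↦ 3  ≥
α = 2, β = 0 ↦ 0  <
α = 2, β = 1 ↦ 1  <
α = 2, β = 2 ↦ 2  ≥
α = 2, β = 3 ↦ 3  ≥
α = 3, β = 0 ↦ 0  <
α = 3, β = 1 ↦ 1  <
α = 3, β = 2 ↦ 2  ≥
α = 3, β = 3 ↦ 3  ≥
So 8 of the 16 assignments meet the threshold.

8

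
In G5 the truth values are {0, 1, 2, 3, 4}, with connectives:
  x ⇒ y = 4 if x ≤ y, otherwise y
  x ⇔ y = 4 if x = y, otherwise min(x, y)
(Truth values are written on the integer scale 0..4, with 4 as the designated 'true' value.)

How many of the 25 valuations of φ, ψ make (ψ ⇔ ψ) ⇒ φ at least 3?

10

value 4: 5 assignments (counts)
value 3: 5 assignments (counts)
value 2: 5 assignments
value 1: 5 assignments
value 0: 5 assignments
So 10 of the 25 assignments meet the threshold.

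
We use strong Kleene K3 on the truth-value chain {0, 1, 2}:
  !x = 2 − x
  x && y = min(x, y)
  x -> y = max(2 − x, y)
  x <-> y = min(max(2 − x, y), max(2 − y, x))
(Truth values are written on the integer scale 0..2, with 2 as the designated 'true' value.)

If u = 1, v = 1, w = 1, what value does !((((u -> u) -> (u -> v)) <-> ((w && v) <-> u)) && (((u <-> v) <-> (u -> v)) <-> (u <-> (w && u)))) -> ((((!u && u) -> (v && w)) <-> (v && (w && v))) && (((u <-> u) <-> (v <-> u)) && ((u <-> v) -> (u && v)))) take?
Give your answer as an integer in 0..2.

u -> u = 1 -> 1 = 1
u -> v = 1 -> 1 = 1
(u -> u) -> (u -> v) = 1 -> 1 = 1
w && v = 1 && 1 = 1
(w && v) <-> u = 1 <-> 1 = 1
((u -> u) -> (u -> v)) <-> ((w && v) <-> u) = 1 <-> 1 = 1
u <-> v = 1 <-> 1 = 1
u -> v = 1 -> 1 = 1
(u <-> v) <-> (u -> v) = 1 <-> 1 = 1
w && u = 1 && 1 = 1
u <-> (w && u) = 1 <-> 1 = 1
((u <-> v) <-> (u -> v)) <-> (u <-> (w && u)) = 1 <-> 1 = 1
(((u -> u) -> (u -> v)) <-> ((w && v) <-> u)) && (((u <-> v) <-> (u -> v)) <-> (u <-> (w && u))) = 1 && 1 = 1
!((((u -> u) -> (u -> v)) <-> ((w && v) <-> u)) && (((u <-> v) <-> (u -> v)) <-> (u <-> (w && u)))) = !1 = 1
!u = !1 = 1
!u && u = 1 && 1 = 1
v && w = 1 && 1 = 1
(!u && u) -> (v && w) = 1 -> 1 = 1
w && v = 1 && 1 = 1
v && (w && v) = 1 && 1 = 1
((!u && u) -> (v && w)) <-> (v && (w && v)) = 1 <-> 1 = 1
u <-> u = 1 <-> 1 = 1
v <-> u = 1 <-> 1 = 1
(u <-> u) <-> (v <-> u) = 1 <-> 1 = 1
u <-> v = 1 <-> 1 = 1
u && v = 1 && 1 = 1
(u <-> v) -> (u && v) = 1 -> 1 = 1
((u <-> u) <-> (v <-> u)) && ((u <-> v) -> (u && v)) = 1 && 1 = 1
(((!u && u) -> (v && w)) <-> (v && (w && v))) && (((u <-> u) <-> (v <-> u)) && ((u <-> v) -> (u && v))) = 1 && 1 = 1
!((((u -> u) -> (u -> v)) <-> ((w && v) <-> u)) && (((u <-> v) <-> (u -> v)) <-> (u <-> (w && u)))) -> ((((!u && u) -> (v && w)) <-> (v && (w && v))) && (((u <-> u) <-> (v <-> u)) && ((u <-> v) -> (u && v)))) = 1 -> 1 = 1

1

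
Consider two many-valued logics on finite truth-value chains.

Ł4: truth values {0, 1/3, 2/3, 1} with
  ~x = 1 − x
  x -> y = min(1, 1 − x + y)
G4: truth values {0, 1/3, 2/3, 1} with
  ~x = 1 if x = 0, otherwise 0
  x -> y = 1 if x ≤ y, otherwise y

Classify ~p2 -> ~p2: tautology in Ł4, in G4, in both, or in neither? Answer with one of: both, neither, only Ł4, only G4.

In Ł4: every assignment gives 1 — tautology.
In G4: every assignment gives 1 — tautology.

both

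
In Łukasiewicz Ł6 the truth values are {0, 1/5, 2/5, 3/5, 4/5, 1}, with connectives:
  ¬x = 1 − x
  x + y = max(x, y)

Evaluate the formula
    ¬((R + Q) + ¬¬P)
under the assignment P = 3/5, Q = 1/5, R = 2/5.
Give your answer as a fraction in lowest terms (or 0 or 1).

R + Q = 2/5 + 1/5 = 2/5
¬P = ¬3/5 = 2/5
¬¬P = ¬2/5 = 3/5
(R + Q) + ¬¬P = 2/5 + 3/5 = 3/5
¬((R + Q) + ¬¬P) = ¬3/5 = 2/5

2/5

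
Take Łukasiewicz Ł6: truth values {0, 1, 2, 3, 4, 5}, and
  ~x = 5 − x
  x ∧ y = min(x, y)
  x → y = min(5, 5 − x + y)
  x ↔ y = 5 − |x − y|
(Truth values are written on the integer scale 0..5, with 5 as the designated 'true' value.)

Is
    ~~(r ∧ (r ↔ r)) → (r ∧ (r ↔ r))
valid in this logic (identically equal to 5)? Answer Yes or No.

r = 0 ↦ 5
r = 1 ↦ 5
r = 2 ↦ 5
r = 3 ↦ 5
r = 4 ↦ 5
r = 5 ↦ 5
Every assignment gives a value ≥ 5.

Yes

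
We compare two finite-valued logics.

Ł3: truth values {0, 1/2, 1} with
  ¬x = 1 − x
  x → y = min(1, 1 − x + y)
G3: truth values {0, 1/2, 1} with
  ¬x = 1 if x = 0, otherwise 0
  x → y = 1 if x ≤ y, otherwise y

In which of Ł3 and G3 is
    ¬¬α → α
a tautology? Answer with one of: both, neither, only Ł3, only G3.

In Ł3: every assignment gives 1 — tautology.
In G3: at α = 1/2 the value is 1/2 — not a tautology.

only Ł3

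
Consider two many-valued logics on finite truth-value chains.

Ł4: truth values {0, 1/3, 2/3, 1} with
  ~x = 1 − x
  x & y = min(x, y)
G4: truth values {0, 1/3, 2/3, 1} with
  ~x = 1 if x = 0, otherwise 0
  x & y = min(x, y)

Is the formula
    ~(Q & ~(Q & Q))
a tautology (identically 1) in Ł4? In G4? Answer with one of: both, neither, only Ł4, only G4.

In Ł4: at Q = 1/3 the value is 2/3 — not a tautology.
In G4: every assignment gives 1 — tautology.

only G4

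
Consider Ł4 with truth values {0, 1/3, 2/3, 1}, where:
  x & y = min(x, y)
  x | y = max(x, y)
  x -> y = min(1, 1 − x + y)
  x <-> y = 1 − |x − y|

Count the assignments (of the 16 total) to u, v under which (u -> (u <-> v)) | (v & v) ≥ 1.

u = 0, v = 0 ↦ 1  ≥
u = 0, v = 1/3 ↦ 1  ≥
u = 0, v = 2/3 ↦ 1  ≥
u = 0, v = 1 ↦ 1  ≥
u = 1/3, v = 0 ↦ 1  ≥
u = 1/3, v = 1/3 ↦ 1  ≥
u = 1/3, v = 2/3 ↦ 1  ≥
u = 1/3, v = 1 ↦ 1  ≥
u = 2/3, v = 0 ↦ 2/3  <
u = 2/3, v = 1/3 ↦ 1  ≥
u = 2/3, v = 2/3 ↦ 1  ≥
u = 2/3, v = 1 ↦ 1  ≥
u = 1, v = 0 ↦ 0  <
u = 1, v = 1/3 ↦ 1/3  <
u = 1, v = 2/3 ↦ 2/3  <
u = 1, v = 1 ↦ 1  ≥
So 12 of the 16 assignments meet the threshold.

12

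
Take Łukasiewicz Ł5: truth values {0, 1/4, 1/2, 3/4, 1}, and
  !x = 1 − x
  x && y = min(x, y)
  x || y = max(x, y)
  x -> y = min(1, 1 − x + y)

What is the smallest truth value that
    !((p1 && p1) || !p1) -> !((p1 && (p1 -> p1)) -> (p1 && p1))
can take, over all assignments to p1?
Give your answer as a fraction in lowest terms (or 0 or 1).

Take p1 = 1/2:
p1 && p1 = 1/2 && 1/2 = 1/2
!p1 = !1/2 = 1/2
(p1 && p1) || !p1 = 1/2 || 1/2 = 1/2
!((p1 && p1) || !p1) = !1/2 = 1/2
p1 -> p1 = 1/2 -> 1/2 = 1
p1 && (p1 -> p1) = 1/2 && 1 = 1/2
p1 && p1 = 1/2 && 1/2 = 1/2
(p1 && (p1 -> p1)) -> (p1 && p1) = 1/2 -> 1/2 = 1
!((p1 && (p1 -> p1)) -> (p1 && p1)) = !1 = 0
!((p1 && p1) || !p1) -> !((p1 && (p1 -> p1)) -> (p1 && p1)) = 1/2 -> 0 = 1/2
No assignment yields a value below 1/2, so this is the minimum.

1/2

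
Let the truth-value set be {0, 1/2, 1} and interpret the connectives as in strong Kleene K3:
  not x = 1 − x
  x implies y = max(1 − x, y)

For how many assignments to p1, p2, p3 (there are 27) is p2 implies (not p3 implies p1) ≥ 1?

value 1: 19 assignments (counts)
value 1/2: 7 assignments
value 0: 1 assignment
So 19 of the 27 assignments meet the threshold.

19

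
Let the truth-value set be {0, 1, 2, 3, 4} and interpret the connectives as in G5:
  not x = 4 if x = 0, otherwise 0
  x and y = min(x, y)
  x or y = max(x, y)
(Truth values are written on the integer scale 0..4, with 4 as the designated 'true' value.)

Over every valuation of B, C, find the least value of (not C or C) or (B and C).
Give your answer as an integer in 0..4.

Take B = 0, C = 1:
not C = not 1 = 0
not C or C = 0 or 1 = 1
B and C = 0 and 1 = 0
(not C or C) or (B and C) = 1 or 0 = 1
No assignment yields a value below 1, so this is the minimum.

1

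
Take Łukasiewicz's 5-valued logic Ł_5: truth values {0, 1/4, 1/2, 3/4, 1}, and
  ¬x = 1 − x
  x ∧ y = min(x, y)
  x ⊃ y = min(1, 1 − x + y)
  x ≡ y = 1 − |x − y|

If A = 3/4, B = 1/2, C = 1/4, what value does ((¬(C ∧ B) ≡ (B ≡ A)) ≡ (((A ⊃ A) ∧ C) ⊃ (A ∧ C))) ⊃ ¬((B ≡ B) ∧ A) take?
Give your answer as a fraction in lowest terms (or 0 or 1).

1/4

C ∧ B = 1/4 ∧ 1/2 = 1/4
¬(C ∧ B) = ¬1/4 = 3/4
B ≡ A = 1/2 ≡ 3/4 = 3/4
¬(C ∧ B) ≡ (B ≡ A) = 3/4 ≡ 3/4 = 1
A ⊃ A = 3/4 ⊃ 3/4 = 1
(A ⊃ A) ∧ C = 1 ∧ 1/4 = 1/4
A ∧ C = 3/4 ∧ 1/4 = 1/4
((A ⊃ A) ∧ C) ⊃ (A ∧ C) = 1/4 ⊃ 1/4 = 1
(¬(C ∧ B) ≡ (B ≡ A)) ≡ (((A ⊃ A) ∧ C) ⊃ (A ∧ C)) = 1 ≡ 1 = 1
B ≡ B = 1/2 ≡ 1/2 = 1
(B ≡ B) ∧ A = 1 ∧ 3/4 = 3/4
¬((B ≡ B) ∧ A) = ¬3/4 = 1/4
((¬(C ∧ B) ≡ (B ≡ A)) ≡ (((A ⊃ A) ∧ C) ⊃ (A ∧ C))) ⊃ ¬((B ≡ B) ∧ A) = 1 ⊃ 1/4 = 1/4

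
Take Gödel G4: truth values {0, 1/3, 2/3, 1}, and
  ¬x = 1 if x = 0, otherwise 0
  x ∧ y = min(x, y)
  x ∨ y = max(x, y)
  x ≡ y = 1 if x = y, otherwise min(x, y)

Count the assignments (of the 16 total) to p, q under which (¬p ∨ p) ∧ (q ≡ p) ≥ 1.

2

p = 0, q = 0 ↦ 1  ≥
p = 0, q = 1/3 ↦ 0  <
p = 0, q = 2/3 ↦ 0  <
p = 0, q = 1 ↦ 0  <
p = 1/3, q = 0 ↦ 0  <
p = 1/3, q = 1/3 ↦ 1/3  <
p = 1/3, q = 2/3 ↦ 1/3  <
p = 1/3, q = 1 ↦ 1/3  <
p = 2/3, q = 0 ↦ 0  <
p = 2/3, q = 1/3 ↦ 1/3  <
p = 2/3, q = 2/3 ↦ 2/3  <
p = 2/3, q = 1 ↦ 2/3  <
p = 1, q = 0 ↦ 0  <
p = 1, q = 1/3 ↦ 1/3  <
p = 1, q = 2/3 ↦ 2/3  <
p = 1, q = 1 ↦ 1  ≥
So 2 of the 16 assignments meet the threshold.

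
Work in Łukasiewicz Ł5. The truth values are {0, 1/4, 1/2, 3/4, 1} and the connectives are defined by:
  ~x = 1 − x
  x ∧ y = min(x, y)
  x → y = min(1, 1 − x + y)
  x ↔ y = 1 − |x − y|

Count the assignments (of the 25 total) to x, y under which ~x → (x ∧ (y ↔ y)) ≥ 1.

15

value 1: 15 assignments (counts)
value 1/2: 5 assignments
value 0: 5 assignments
So 15 of the 25 assignments meet the threshold.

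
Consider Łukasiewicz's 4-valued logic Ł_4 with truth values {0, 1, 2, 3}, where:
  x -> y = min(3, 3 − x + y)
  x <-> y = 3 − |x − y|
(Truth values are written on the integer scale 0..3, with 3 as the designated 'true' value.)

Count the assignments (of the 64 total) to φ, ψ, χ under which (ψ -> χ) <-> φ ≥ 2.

37

value 3: 16 assignments (counts)
value 2: 21 assignments (counts)
value 1: 16 assignments
value 0: 11 assignments
So 37 of the 64 assignments meet the threshold.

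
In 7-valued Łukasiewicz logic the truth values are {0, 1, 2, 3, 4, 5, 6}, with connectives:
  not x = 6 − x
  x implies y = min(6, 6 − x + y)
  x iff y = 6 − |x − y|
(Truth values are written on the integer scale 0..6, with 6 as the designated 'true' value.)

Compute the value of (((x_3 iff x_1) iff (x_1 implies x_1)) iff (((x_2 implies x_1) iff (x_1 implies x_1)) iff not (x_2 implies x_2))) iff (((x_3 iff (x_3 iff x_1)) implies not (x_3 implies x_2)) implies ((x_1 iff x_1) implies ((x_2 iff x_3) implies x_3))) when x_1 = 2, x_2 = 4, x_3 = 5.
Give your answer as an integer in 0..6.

5

x_3 iff x_1 = 5 iff 2 = 3
x_1 implies x_1 = 2 implies 2 = 6
(x_3 iff x_1) iff (x_1 implies x_1) = 3 iff 6 = 3
x_2 implies x_1 = 4 implies 2 = 4
x_1 implies x_1 = 2 implies 2 = 6
(x_2 implies x_1) iff (x_1 implies x_1) = 4 iff 6 = 4
x_2 implies x_2 = 4 implies 4 = 6
not (x_2 implies x_2) = not 6 = 0
((x_2 implies x_1) iff (x_1 implies x_1)) iff not (x_2 implies x_2) = 4 iff 0 = 2
((x_3 iff x_1) iff (x_1 implies x_1)) iff (((x_2 implies x_1) iff (x_1 implies x_1)) iff not (x_2 implies x_2)) = 3 iff 2 = 5
x_3 iff x_1 = 5 iff 2 = 3
x_3 iff (x_3 iff x_1) = 5 iff 3 = 4
x_3 implies x_2 = 5 implies 4 = 5
not (x_3 implies x_2) = not 5 = 1
(x_3 iff (x_3 iff x_1)) implies not (x_3 implies x_2) = 4 implies 1 = 3
x_1 iff x_1 = 2 iff 2 = 6
x_2 iff x_3 = 4 iff 5 = 5
(x_2 iff x_3) implies x_3 = 5 implies 5 = 6
(x_1 iff x_1) implies ((x_2 iff x_3) implies x_3) = 6 implies 6 = 6
((x_3 iff (x_3 iff x_1)) implies not (x_3 implies x_2)) implies ((x_1 iff x_1) implies ((x_2 iff x_3) implies x_3)) = 3 implies 6 = 6
(((x_3 iff x_1) iff (x_1 implies x_1)) iff (((x_2 implies x_1) iff (x_1 implies x_1)) iff not (x_2 implies x_2))) iff (((x_3 iff (x_3 iff x_1)) implies not (x_3 implies x_2)) implies ((x_1 iff x_1) implies ((x_2 iff x_3) implies x_3))) = 5 iff 6 = 5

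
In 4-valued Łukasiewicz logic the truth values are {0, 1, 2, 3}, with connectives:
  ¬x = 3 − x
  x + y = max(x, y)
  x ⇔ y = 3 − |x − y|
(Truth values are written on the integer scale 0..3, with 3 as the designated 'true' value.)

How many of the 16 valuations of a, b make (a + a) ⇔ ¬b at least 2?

a = 0, b = 0 ↦ 0  <
a = 0, b = 1 ↦ 1  <
a = 0, b = 2 ↦ 2  ≥
a = 0, b = 3 ↦ 3  ≥
a = 1, b = 0 ↦ 1  <
a = 1, b = 1 ↦ 2  ≥
a = 1, b = 2 ↦ 3  ≥
a = 1, b = 3 ↦ 2  ≥
a = 2, b = 0 ↦ 2  ≥
a = 2, b = 1 ↦ 3  ≥
a = 2, b = 2 ↦ 2  ≥
a = 2, b = 3 ↦ 1  <
a = 3, b = 0 ↦ 3  ≥
a = 3, b = 1 ↦ 2  ≥
a = 3, b = 2 ↦ 1  <
a = 3, b = 3 ↦ 0  <
So 10 of the 16 assignments meet the threshold.

10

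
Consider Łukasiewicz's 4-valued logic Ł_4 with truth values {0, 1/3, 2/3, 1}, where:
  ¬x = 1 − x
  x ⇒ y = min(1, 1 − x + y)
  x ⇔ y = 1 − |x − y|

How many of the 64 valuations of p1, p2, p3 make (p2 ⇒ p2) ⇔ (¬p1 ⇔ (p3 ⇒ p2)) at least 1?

value 1: 16 assignments (counts)
value 2/3: 21 assignments
value 1/3: 16 assignments
value 0: 11 assignments
So 16 of the 64 assignments meet the threshold.

16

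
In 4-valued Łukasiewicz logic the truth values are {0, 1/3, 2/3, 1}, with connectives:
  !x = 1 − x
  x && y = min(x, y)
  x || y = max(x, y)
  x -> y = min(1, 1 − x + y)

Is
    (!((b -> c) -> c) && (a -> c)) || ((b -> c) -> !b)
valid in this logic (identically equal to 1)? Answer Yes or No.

Counterexample: take a = 0, b = 1/3, c = 1/3.
b -> c = 1/3 -> 1/3 = 1
(b -> c) -> c = 1 -> 1/3 = 1/3
!((b -> c) -> c) = !1/3 = 2/3
a -> c = 0 -> 1/3 = 1
!((b -> c) -> c) && (a -> c) = 2/3 && 1 = 2/3
b -> c = 1/3 -> 1/3 = 1
!b = !1/3 = 2/3
(b -> c) -> !b = 1 -> 2/3 = 2/3
(!((b -> c) -> c) && (a -> c)) || ((b -> c) -> !b) = 2/3 || 2/3 = 2/3
This gives 2/3 ≠ 1.

No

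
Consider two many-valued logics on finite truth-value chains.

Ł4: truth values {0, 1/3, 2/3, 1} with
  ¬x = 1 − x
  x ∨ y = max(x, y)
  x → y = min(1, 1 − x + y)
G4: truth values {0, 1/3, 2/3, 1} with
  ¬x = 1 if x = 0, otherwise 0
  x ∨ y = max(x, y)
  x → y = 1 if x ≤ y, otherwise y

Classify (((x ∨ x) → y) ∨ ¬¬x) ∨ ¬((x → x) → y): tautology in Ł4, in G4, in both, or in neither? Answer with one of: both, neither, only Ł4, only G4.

only G4

In Ł4: at x = 2/3, y = 1/3 the value is 2/3 — not a tautology.
In G4: every assignment gives 1 — tautology.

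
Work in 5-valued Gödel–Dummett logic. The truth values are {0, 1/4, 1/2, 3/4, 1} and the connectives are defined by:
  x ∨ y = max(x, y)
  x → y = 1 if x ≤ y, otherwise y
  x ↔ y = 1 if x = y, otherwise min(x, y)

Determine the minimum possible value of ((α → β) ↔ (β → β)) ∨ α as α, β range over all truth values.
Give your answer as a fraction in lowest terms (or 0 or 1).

Take α = 1/4, β = 0:
α → β = 1/4 → 0 = 0
β → β = 0 → 0 = 1
(α → β) ↔ (β → β) = 0 ↔ 1 = 0
((α → β) ↔ (β → β)) ∨ α = 0 ∨ 1/4 = 1/4
No assignment yields a value below 1/4, so this is the minimum.

1/4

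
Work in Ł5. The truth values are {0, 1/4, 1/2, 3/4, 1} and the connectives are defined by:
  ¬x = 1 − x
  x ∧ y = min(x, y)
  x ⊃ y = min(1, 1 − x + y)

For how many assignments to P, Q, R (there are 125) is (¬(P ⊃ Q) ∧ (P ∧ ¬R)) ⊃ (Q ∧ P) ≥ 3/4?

value 1: 103 assignments (counts)
value 3/4: 11 assignments (counts)
value 1/2: 7 assignments
value 1/4: 3 assignments
value 0: 1 assignment
So 114 of the 125 assignments meet the threshold.

114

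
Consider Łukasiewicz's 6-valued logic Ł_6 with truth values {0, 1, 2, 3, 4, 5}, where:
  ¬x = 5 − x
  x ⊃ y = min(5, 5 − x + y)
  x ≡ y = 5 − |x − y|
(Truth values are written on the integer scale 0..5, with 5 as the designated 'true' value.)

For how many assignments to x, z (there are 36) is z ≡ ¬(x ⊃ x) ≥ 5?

6

value 5: 6 assignments (counts)
value 4: 6 assignments
value 3: 6 assignments
value 2: 6 assignments
value 1: 6 assignments
value 0: 6 assignments
So 6 of the 36 assignments meet the threshold.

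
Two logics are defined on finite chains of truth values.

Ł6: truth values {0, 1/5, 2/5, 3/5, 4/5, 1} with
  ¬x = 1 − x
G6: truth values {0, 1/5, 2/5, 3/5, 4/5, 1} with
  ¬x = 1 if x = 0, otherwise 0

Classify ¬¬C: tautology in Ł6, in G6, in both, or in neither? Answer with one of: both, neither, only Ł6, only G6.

neither

In Ł6: at C = 0 the value is 0 — not a tautology.
In G6: at C = 0 the value is 0 — not a tautology.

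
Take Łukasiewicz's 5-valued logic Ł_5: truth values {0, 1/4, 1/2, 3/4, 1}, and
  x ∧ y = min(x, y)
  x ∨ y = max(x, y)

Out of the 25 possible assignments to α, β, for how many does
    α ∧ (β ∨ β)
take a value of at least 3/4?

value 1: 1 assignment (counts)
value 3/4: 3 assignments (counts)
value 1/2: 5 assignments
value 1/4: 7 assignments
value 0: 9 assignments
So 4 of the 25 assignments meet the threshold.

4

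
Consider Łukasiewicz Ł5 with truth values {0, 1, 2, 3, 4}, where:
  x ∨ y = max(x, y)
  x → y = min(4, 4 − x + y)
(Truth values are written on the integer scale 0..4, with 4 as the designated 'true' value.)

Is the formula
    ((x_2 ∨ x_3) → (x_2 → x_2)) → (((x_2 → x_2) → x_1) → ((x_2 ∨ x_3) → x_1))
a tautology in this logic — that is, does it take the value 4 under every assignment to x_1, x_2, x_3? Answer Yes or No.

Yes

At x_1 = 3, x_2 = 0, x_3 = 3, for instance:
x_2 ∨ x_3 = 0 ∨ 3 = 3
x_2 → x_2 = 0 → 0 = 4
(x_2 ∨ x_3) → (x_2 → x_2) = 3 → 4 = 4
(x_2 → x_2) → x_1 = 4 → 3 = 3
(x_2 ∨ x_3) → x_1 = 3 → 3 = 4
((x_2 → x_2) → x_1) → ((x_2 ∨ x_3) → x_1) = 3 → 4 = 4
((x_2 ∨ x_3) → (x_2 → x_2)) → (((x_2 → x_2) → x_1) → ((x_2 ∨ x_3) → x_1)) = 4 → 4 = 4
and checking the remaining 124 assignments likewise gives ≥ 4 in every case.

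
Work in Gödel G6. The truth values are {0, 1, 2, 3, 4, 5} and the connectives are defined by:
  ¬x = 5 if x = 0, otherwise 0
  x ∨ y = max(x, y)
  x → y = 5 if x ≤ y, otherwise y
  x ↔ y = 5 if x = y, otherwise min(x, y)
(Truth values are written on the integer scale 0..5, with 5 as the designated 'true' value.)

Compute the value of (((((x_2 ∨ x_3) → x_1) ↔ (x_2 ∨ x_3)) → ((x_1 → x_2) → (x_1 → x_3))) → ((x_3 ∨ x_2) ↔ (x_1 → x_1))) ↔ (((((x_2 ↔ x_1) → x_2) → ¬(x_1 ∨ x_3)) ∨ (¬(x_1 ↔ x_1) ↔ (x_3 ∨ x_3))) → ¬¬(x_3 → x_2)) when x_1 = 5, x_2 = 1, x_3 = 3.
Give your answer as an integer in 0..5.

3

x_2 ∨ x_3 = 1 ∨ 3 = 3
(x_2 ∨ x_3) → x_1 = 3 → 5 = 5
x_2 ∨ x_3 = 1 ∨ 3 = 3
((x_2 ∨ x_3) → x_1) ↔ (x_2 ∨ x_3) = 5 ↔ 3 = 3
x_1 → x_2 = 5 → 1 = 1
x_1 → x_3 = 5 → 3 = 3
(x_1 → x_2) → (x_1 → x_3) = 1 → 3 = 5
(((x_2 ∨ x_3) → x_1) ↔ (x_2 ∨ x_3)) → ((x_1 → x_2) → (x_1 → x_3)) = 3 → 5 = 5
x_3 ∨ x_2 = 3 ∨ 1 = 3
x_1 → x_1 = 5 → 5 = 5
(x_3 ∨ x_2) ↔ (x_1 → x_1) = 3 ↔ 5 = 3
((((x_2 ∨ x_3) → x_1) ↔ (x_2 ∨ x_3)) → ((x_1 → x_2) → (x_1 → x_3))) → ((x_3 ∨ x_2) ↔ (x_1 → x_1)) = 5 → 3 = 3
x_2 ↔ x_1 = 1 ↔ 5 = 1
(x_2 ↔ x_1) → x_2 = 1 → 1 = 5
x_1 ∨ x_3 = 5 ∨ 3 = 5
¬(x_1 ∨ x_3) = ¬5 = 0
((x_2 ↔ x_1) → x_2) → ¬(x_1 ∨ x_3) = 5 → 0 = 0
x_1 ↔ x_1 = 5 ↔ 5 = 5
¬(x_1 ↔ x_1) = ¬5 = 0
x_3 ∨ x_3 = 3 ∨ 3 = 3
¬(x_1 ↔ x_1) ↔ (x_3 ∨ x_3) = 0 ↔ 3 = 0
(((x_2 ↔ x_1) → x_2) → ¬(x_1 ∨ x_3)) ∨ (¬(x_1 ↔ x_1) ↔ (x_3 ∨ x_3)) = 0 ∨ 0 = 0
x_3 → x_2 = 3 → 1 = 1
¬(x_3 → x_2) = ¬1 = 0
¬¬(x_3 → x_2) = ¬0 = 5
((((x_2 ↔ x_1) → x_2) → ¬(x_1 ∨ x_3)) ∨ (¬(x_1 ↔ x_1) ↔ (x_3 ∨ x_3))) → ¬¬(x_3 → x_2) = 0 → 5 = 5
(((((x_2 ∨ x_3) → x_1) ↔ (x_2 ∨ x_3)) → ((x_1 → x_2) → (x_1 → x_3))) → ((x_3 ∨ x_2) ↔ (x_1 → x_1))) ↔ (((((x_2 ↔ x_1) → x_2) → ¬(x_1 ∨ x_3)) ∨ (¬(x_1 ↔ x_1) ↔ (x_3 ∨ x_3))) → ¬¬(x_3 → x_2)) = 3 ↔ 5 = 3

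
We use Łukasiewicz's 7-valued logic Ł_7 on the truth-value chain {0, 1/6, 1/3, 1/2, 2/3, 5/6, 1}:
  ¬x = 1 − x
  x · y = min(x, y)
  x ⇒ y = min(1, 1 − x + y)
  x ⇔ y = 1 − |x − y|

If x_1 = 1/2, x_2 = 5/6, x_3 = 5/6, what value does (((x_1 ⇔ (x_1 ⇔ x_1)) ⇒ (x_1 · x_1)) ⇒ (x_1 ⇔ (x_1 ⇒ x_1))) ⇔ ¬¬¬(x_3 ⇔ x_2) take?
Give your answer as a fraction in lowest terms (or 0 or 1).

x_1 ⇔ x_1 = 1/2 ⇔ 1/2 = 1
x_1 ⇔ (x_1 ⇔ x_1) = 1/2 ⇔ 1 = 1/2
x_1 · x_1 = 1/2 · 1/2 = 1/2
(x_1 ⇔ (x_1 ⇔ x_1)) ⇒ (x_1 · x_1) = 1/2 ⇒ 1/2 = 1
x_1 ⇒ x_1 = 1/2 ⇒ 1/2 = 1
x_1 ⇔ (x_1 ⇒ x_1) = 1/2 ⇔ 1 = 1/2
((x_1 ⇔ (x_1 ⇔ x_1)) ⇒ (x_1 · x_1)) ⇒ (x_1 ⇔ (x_1 ⇒ x_1)) = 1 ⇒ 1/2 = 1/2
x_3 ⇔ x_2 = 5/6 ⇔ 5/6 = 1
¬(x_3 ⇔ x_2) = ¬1 = 0
¬¬(x_3 ⇔ x_2) = ¬0 = 1
¬¬¬(x_3 ⇔ x_2) = ¬1 = 0
(((x_1 ⇔ (x_1 ⇔ x_1)) ⇒ (x_1 · x_1)) ⇒ (x_1 ⇔ (x_1 ⇒ x_1))) ⇔ ¬¬¬(x_3 ⇔ x_2) = 1/2 ⇔ 0 = 1/2

1/2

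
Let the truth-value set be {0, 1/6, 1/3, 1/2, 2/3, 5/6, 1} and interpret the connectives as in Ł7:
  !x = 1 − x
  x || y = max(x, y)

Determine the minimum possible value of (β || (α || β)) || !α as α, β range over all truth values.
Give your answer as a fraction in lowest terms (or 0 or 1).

Take α = 1/2, β = 0:
α || β = 1/2 || 0 = 1/2
β || (α || β) = 0 || 1/2 = 1/2
!α = !1/2 = 1/2
(β || (α || β)) || !α = 1/2 || 1/2 = 1/2
No assignment yields a value below 1/2, so this is the minimum.

1/2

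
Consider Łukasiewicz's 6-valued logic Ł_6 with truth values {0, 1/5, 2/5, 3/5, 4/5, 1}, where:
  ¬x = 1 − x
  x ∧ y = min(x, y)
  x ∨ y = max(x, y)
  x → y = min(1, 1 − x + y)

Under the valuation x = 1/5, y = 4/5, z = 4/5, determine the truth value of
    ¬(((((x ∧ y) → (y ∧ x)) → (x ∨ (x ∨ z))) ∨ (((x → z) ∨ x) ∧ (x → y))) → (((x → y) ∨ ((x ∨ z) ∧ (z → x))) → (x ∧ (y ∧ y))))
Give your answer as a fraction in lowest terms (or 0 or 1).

x ∧ y = 1/5 ∧ 4/5 = 1/5
y ∧ x = 4/5 ∧ 1/5 = 1/5
(x ∧ y) → (y ∧ x) = 1/5 → 1/5 = 1
x ∨ z = 1/5 ∨ 4/5 = 4/5
x ∨ (x ∨ z) = 1/5 ∨ 4/5 = 4/5
((x ∧ y) → (y ∧ x)) → (x ∨ (x ∨ z)) = 1 → 4/5 = 4/5
x → z = 1/5 → 4/5 = 1
(x → z) ∨ x = 1 ∨ 1/5 = 1
x → y = 1/5 → 4/5 = 1
((x → z) ∨ x) ∧ (x → y) = 1 ∧ 1 = 1
(((x ∧ y) → (y ∧ x)) → (x ∨ (x ∨ z))) ∨ (((x → z) ∨ x) ∧ (x → y)) = 4/5 ∨ 1 = 1
x → y = 1/5 → 4/5 = 1
x ∨ z = 1/5 ∨ 4/5 = 4/5
z → x = 4/5 → 1/5 = 2/5
(x ∨ z) ∧ (z → x) = 4/5 ∧ 2/5 = 2/5
(x → y) ∨ ((x ∨ z) ∧ (z → x)) = 1 ∨ 2/5 = 1
y ∧ y = 4/5 ∧ 4/5 = 4/5
x ∧ (y ∧ y) = 1/5 ∧ 4/5 = 1/5
((x → y) ∨ ((x ∨ z) ∧ (z → x))) → (x ∧ (y ∧ y)) = 1 → 1/5 = 1/5
((((x ∧ y) → (y ∧ x)) → (x ∨ (x ∨ z))) ∨ (((x → z) ∨ x) ∧ (x → y))) → (((x → y) ∨ ((x ∨ z) ∧ (z → x))) → (x ∧ (y ∧ y))) = 1 → 1/5 = 1/5
¬(((((x ∧ y) → (y ∧ x)) → (x ∨ (x ∨ z))) ∨ (((x → z) ∨ x) ∧ (x → y))) → (((x → y) ∨ ((x ∨ z) ∧ (z → x))) → (x ∧ (y ∧ y)))) = ¬1/5 = 4/5

4/5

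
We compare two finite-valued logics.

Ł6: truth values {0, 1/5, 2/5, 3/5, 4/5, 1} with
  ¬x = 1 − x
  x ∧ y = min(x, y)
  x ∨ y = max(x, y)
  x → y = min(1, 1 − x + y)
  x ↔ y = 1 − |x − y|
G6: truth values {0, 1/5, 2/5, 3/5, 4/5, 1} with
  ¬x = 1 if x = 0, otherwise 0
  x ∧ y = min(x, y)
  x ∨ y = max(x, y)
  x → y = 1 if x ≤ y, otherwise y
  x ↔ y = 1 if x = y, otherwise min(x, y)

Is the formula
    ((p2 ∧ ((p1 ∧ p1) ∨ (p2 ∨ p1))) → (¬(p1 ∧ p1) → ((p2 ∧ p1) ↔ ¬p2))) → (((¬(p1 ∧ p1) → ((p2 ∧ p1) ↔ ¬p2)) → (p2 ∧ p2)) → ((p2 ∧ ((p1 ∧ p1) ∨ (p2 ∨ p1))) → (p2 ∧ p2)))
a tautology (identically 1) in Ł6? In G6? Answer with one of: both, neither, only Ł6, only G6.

In Ł6: every assignment gives 1 — tautology.
In G6: every assignment gives 1 — tautology.

both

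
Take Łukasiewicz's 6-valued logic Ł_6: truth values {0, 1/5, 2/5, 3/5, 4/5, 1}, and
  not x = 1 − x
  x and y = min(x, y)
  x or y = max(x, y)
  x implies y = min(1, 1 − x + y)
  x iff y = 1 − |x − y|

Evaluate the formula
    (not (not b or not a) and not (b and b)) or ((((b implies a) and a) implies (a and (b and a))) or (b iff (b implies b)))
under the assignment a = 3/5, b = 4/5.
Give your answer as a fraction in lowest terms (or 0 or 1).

not b = not 4/5 = 1/5
not a = not 3/5 = 2/5
not b or not a = 1/5 or 2/5 = 2/5
not (not b or not a) = not 2/5 = 3/5
b and b = 4/5 and 4/5 = 4/5
not (b and b) = not 4/5 = 1/5
not (not b or not a) and not (b and b) = 3/5 and 1/5 = 1/5
b implies a = 4/5 implies 3/5 = 4/5
(b implies a) and a = 4/5 and 3/5 = 3/5
b and a = 4/5 and 3/5 = 3/5
a and (b and a) = 3/5 and 3/5 = 3/5
((b implies a) and a) implies (a and (b and a)) = 3/5 implies 3/5 = 1
b implies b = 4/5 implies 4/5 = 1
b iff (b implies b) = 4/5 iff 1 = 4/5
(((b implies a) and a) implies (a and (b and a))) or (b iff (b implies b)) = 1 or 4/5 = 1
(not (not b or not a) and not (b and b)) or ((((b implies a) and a) implies (a and (b and a))) or (b iff (b implies b))) = 1/5 or 1 = 1

1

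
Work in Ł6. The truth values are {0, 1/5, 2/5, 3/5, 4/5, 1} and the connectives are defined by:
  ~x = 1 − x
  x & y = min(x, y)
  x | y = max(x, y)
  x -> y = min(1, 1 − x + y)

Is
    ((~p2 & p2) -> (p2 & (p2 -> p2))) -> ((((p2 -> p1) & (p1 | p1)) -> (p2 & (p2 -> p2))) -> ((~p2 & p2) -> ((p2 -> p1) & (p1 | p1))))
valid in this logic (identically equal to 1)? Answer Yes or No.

No

Counterexample: take p1 = 0, p2 = 1/5.
~p2 = ~1/5 = 4/5
~p2 & p2 = 4/5 & 1/5 = 1/5
p2 -> p2 = 1/5 -> 1/5 = 1
p2 & (p2 -> p2) = 1/5 & 1 = 1/5
(~p2 & p2) -> (p2 & (p2 -> p2)) = 1/5 -> 1/5 = 1
p2 -> p1 = 1/5 -> 0 = 4/5
p1 | p1 = 0 | 0 = 0
(p2 -> p1) & (p1 | p1) = 4/5 & 0 = 0
p2 -> p2 = 1/5 -> 1/5 = 1
p2 & (p2 -> p2) = 1/5 & 1 = 1/5
((p2 -> p1) & (p1 | p1)) -> (p2 & (p2 -> p2)) = 0 -> 1/5 = 1
~p2 = ~1/5 = 4/5
~p2 & p2 = 4/5 & 1/5 = 1/5
p2 -> p1 = 1/5 -> 0 = 4/5
p1 | p1 = 0 | 0 = 0
(p2 -> p1) & (p1 | p1) = 4/5 & 0 = 0
(~p2 & p2) -> ((p2 -> p1) & (p1 | p1)) = 1/5 -> 0 = 4/5
(((p2 -> p1) & (p1 | p1)) -> (p2 & (p2 -> p2))) -> ((~p2 & p2) -> ((p2 -> p1) & (p1 | p1))) = 1 -> 4/5 = 4/5
((~p2 & p2) -> (p2 & (p2 -> p2))) -> ((((p2 -> p1) & (p1 | p1)) -> (p2 & (p2 -> p2))) -> ((~p2 & p2) -> ((p2 -> p1) & (p1 | p1)))) = 1 -> 4/5 = 4/5
This gives 4/5 ≠ 1.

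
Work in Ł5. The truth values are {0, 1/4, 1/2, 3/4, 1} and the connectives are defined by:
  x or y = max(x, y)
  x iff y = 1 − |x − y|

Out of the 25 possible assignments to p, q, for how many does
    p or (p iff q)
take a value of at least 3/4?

value 1: 9 assignments (counts)
value 3/4: 9 assignments (counts)
value 1/2: 4 assignments
value 1/4: 2 assignments
value 0: 1 assignment
So 18 of the 25 assignments meet the threshold.

18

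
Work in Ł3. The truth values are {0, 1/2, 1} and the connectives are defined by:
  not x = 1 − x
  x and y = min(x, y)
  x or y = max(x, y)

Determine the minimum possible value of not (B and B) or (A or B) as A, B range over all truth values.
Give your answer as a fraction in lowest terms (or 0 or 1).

1/2

Take A = 0, B = 1/2:
B and B = 1/2 and 1/2 = 1/2
not (B and B) = not 1/2 = 1/2
A or B = 0 or 1/2 = 1/2
not (B and B) or (A or B) = 1/2 or 1/2 = 1/2
No assignment yields a value below 1/2, so this is the minimum.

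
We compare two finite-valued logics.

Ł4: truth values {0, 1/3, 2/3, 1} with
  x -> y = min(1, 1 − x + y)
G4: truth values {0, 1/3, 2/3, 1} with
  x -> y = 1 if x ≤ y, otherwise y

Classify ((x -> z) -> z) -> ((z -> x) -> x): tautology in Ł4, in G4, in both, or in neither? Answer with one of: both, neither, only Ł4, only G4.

In Ł4: every assignment gives 1 — tautology.
In G4: at x = 1/3, z = 0 the value is 1/3 — not a tautology.

only Ł4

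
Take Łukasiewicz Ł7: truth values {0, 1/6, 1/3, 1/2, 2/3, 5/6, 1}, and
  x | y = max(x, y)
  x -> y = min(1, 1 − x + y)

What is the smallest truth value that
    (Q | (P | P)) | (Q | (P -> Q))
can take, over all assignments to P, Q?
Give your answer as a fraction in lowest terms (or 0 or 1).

Take P = 1/2, Q = 0:
P | P = 1/2 | 1/2 = 1/2
Q | (P | P) = 0 | 1/2 = 1/2
P -> Q = 1/2 -> 0 = 1/2
Q | (P -> Q) = 0 | 1/2 = 1/2
(Q | (P | P)) | (Q | (P -> Q)) = 1/2 | 1/2 = 1/2
No assignment yields a value below 1/2, so this is the minimum.

1/2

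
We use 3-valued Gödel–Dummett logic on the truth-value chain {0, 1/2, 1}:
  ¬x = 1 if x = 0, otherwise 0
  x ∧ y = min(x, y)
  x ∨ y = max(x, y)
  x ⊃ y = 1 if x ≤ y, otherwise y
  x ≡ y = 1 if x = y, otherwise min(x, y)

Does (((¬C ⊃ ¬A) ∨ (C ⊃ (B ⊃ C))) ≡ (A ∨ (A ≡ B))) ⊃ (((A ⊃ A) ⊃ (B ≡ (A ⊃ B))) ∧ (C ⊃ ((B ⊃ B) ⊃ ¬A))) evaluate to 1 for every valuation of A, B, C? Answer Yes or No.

No

Counterexample: take A = 0, B = 0, C = 0.
¬C = ¬0 = 1
¬A = ¬0 = 1
¬C ⊃ ¬A = 1 ⊃ 1 = 1
B ⊃ C = 0 ⊃ 0 = 1
C ⊃ (B ⊃ C) = 0 ⊃ 1 = 1
(¬C ⊃ ¬A) ∨ (C ⊃ (B ⊃ C)) = 1 ∨ 1 = 1
A ≡ B = 0 ≡ 0 = 1
A ∨ (A ≡ B) = 0 ∨ 1 = 1
((¬C ⊃ ¬A) ∨ (C ⊃ (B ⊃ C))) ≡ (A ∨ (A ≡ B)) = 1 ≡ 1 = 1
A ⊃ A = 0 ⊃ 0 = 1
A ⊃ B = 0 ⊃ 0 = 1
B ≡ (A ⊃ B) = 0 ≡ 1 = 0
(A ⊃ A) ⊃ (B ≡ (A ⊃ B)) = 1 ⊃ 0 = 0
B ⊃ B = 0 ⊃ 0 = 1
¬A = ¬0 = 1
(B ⊃ B) ⊃ ¬A = 1 ⊃ 1 = 1
C ⊃ ((B ⊃ B) ⊃ ¬A) = 0 ⊃ 1 = 1
((A ⊃ A) ⊃ (B ≡ (A ⊃ B))) ∧ (C ⊃ ((B ⊃ B) ⊃ ¬A)) = 0 ∧ 1 = 0
(((¬C ⊃ ¬A) ∨ (C ⊃ (B ⊃ C))) ≡ (A ∨ (A ≡ B))) ⊃ (((A ⊃ A) ⊃ (B ≡ (A ⊃ B))) ∧ (C ⊃ ((B ⊃ B) ⊃ ¬A))) = 1 ⊃ 0 = 0
This gives 0 ≠ 1.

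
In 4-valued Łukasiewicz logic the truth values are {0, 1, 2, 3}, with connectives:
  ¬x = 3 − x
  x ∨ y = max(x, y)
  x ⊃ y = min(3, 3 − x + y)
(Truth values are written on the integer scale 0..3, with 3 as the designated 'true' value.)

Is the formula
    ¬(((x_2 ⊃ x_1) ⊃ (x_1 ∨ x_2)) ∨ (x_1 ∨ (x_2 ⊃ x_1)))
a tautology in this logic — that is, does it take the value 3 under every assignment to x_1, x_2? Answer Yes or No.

No

Counterexample: take x_1 = 0, x_2 = 0.
x_2 ⊃ x_1 = 0 ⊃ 0 = 3
x_1 ∨ x_2 = 0 ∨ 0 = 0
(x_2 ⊃ x_1) ⊃ (x_1 ∨ x_2) = 3 ⊃ 0 = 0
x_2 ⊃ x_1 = 0 ⊃ 0 = 3
x_1 ∨ (x_2 ⊃ x_1) = 0 ∨ 3 = 3
((x_2 ⊃ x_1) ⊃ (x_1 ∨ x_2)) ∨ (x_1 ∨ (x_2 ⊃ x_1)) = 0 ∨ 3 = 3
¬(((x_2 ⊃ x_1) ⊃ (x_1 ∨ x_2)) ∨ (x_1 ∨ (x_2 ⊃ x_1))) = ¬3 = 0
This gives 0 ≠ 3.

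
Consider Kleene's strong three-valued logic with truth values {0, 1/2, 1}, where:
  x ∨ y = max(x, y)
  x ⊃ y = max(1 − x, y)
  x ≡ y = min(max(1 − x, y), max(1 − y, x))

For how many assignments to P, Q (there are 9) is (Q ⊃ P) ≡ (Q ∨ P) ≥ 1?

P = 0, Q = 0 ↦ 0  <
P = 0, Q = 1/2 ↦ 1/2  <
P = 0, Q = 1 ↦ 0  <
P = 1/2, Q = 0 ↦ 1/2  <
P = 1/2, Q = 1/2 ↦ 1/2  <
P = 1/2, Q = 1 ↦ 1/2  <
P = 1, Q = 0 ↦ 1  ≥
P = 1, Q = 1/2 ↦ 1  ≥
P = 1, Q = 1 ↦ 1  ≥
So 3 of the 9 assignments meet the threshold.

3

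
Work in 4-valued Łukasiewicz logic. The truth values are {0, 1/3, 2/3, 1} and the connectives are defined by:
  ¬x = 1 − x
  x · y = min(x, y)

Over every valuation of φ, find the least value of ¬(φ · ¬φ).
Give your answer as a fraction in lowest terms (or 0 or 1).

2/3

Take φ = 1/3:
¬φ = ¬1/3 = 2/3
φ · ¬φ = 1/3 · 2/3 = 1/3
¬(φ · ¬φ) = ¬1/3 = 2/3
No assignment yields a value below 2/3, so this is the minimum.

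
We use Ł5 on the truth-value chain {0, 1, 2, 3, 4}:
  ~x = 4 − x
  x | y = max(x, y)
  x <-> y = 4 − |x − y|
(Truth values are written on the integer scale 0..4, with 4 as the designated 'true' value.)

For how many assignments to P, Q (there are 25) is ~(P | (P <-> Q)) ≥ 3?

3

value 4: 1 assignment (counts)
value 3: 2 assignments (counts)
value 2: 4 assignments
value 1: 9 assignments
value 0: 9 assignments
So 3 of the 25 assignments meet the threshold.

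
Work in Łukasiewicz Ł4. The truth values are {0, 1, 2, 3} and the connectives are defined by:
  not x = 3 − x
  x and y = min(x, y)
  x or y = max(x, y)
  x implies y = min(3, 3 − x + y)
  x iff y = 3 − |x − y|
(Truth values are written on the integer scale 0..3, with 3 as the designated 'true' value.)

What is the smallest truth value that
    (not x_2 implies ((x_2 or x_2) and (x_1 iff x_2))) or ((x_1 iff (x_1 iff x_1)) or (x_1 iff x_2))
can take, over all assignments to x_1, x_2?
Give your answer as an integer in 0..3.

Take x_1 = 0, x_2 = 1:
not x_2 = not 1 = 2
x_2 or x_2 = 1 or 1 = 1
x_1 iff x_2 = 0 iff 1 = 2
(x_2 or x_2) and (x_1 iff x_2) = 1 and 2 = 1
not x_2 implies ((x_2 or x_2) and (x_1 iff x_2)) = 2 implies 1 = 2
x_1 iff x_1 = 0 iff 0 = 3
x_1 iff (x_1 iff x_1) = 0 iff 3 = 0
x_1 iff x_2 = 0 iff 1 = 2
(x_1 iff (x_1 iff x_1)) or (x_1 iff x_2) = 0 or 2 = 2
(not x_2 implies ((x_2 or x_2) and (x_1 iff x_2))) or ((x_1 iff (x_1 iff x_1)) or (x_1 iff x_2)) = 2 or 2 = 2
No assignment yields a value below 2, so this is the minimum.

2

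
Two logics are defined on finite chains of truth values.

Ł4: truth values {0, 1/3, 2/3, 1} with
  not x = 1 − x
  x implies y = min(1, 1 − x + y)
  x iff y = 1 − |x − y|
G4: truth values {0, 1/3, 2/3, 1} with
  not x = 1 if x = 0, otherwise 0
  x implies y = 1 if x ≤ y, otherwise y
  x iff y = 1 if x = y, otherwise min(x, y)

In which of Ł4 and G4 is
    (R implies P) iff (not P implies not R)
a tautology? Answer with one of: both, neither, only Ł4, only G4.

only Ł4

In Ł4: every assignment gives 1 — tautology.
In G4: at P = 1/3, R = 2/3 the value is 1/3 — not a tautology.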